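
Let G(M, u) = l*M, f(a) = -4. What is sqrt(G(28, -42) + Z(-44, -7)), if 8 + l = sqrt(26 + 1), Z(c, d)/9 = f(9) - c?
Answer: 2*sqrt(34 + 21*sqrt(3)) ≈ 16.778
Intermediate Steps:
Z(c, d) = -36 - 9*c (Z(c, d) = 9*(-4 - c) = -36 - 9*c)
l = -8 + 3*sqrt(3) (l = -8 + sqrt(26 + 1) = -8 + sqrt(27) = -8 + 3*sqrt(3) ≈ -2.8038)
G(M, u) = M*(-8 + 3*sqrt(3)) (G(M, u) = (-8 + 3*sqrt(3))*M = M*(-8 + 3*sqrt(3)))
sqrt(G(28, -42) + Z(-44, -7)) = sqrt(28*(-8 + 3*sqrt(3)) + (-36 - 9*(-44))) = sqrt((-224 + 84*sqrt(3)) + (-36 + 396)) = sqrt((-224 + 84*sqrt(3)) + 360) = sqrt(136 + 84*sqrt(3))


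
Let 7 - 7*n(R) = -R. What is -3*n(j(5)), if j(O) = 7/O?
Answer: -18/5 ≈ -3.6000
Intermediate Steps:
n(R) = 1 + R/7 (n(R) = 1 - (-1)*R/7 = 1 + R/7)
-3*n(j(5)) = -3*(1 + (7/5)/7) = -3*(1 + (7*(⅕))/7) = -3*(1 + (⅐)*(7/5)) = -3*(1 + ⅕) = -3*6/5 = -18/5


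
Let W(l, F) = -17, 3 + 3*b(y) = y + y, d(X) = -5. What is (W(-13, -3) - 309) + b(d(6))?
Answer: -991/3 ≈ -330.33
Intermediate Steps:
b(y) = -1 + 2*y/3 (b(y) = -1 + (y + y)/3 = -1 + (2*y)/3 = -1 + 2*y/3)
(W(-13, -3) - 309) + b(d(6)) = (-17 - 309) + (-1 + (⅔)*(-5)) = -326 + (-1 - 10/3) = -326 - 13/3 = -991/3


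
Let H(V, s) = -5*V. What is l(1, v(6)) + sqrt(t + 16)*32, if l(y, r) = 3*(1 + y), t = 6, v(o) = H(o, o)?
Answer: 6 + 32*sqrt(22) ≈ 156.09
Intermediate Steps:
v(o) = -5*o
l(y, r) = 3 + 3*y
l(1, v(6)) + sqrt(t + 16)*32 = (3 + 3*1) + sqrt(6 + 16)*32 = (3 + 3) + sqrt(22)*32 = 6 + 32*sqrt(22)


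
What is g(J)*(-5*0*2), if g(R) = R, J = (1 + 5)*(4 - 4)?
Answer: 0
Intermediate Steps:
J = 0 (J = 6*0 = 0)
g(J)*(-5*0*2) = 0*(-5*0*2) = 0*(0*2) = 0*0 = 0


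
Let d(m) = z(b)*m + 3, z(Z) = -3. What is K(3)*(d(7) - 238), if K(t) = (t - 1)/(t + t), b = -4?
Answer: -256/3 ≈ -85.333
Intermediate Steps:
K(t) = (-1 + t)/(2*t) (K(t) = (-1 + t)/((2*t)) = (-1 + t)*(1/(2*t)) = (-1 + t)/(2*t))
d(m) = 3 - 3*m (d(m) = -3*m + 3 = 3 - 3*m)
K(3)*(d(7) - 238) = ((½)*(-1 + 3)/3)*((3 - 3*7) - 238) = ((½)*(⅓)*2)*((3 - 21) - 238) = (-18 - 238)/3 = (⅓)*(-256) = -256/3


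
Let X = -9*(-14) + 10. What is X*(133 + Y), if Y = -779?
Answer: -87856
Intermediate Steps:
X = 136 (X = 126 + 10 = 136)
X*(133 + Y) = 136*(133 - 779) = 136*(-646) = -87856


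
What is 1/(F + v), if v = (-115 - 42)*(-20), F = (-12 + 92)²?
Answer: 1/9540 ≈ 0.00010482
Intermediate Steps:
F = 6400 (F = 80² = 6400)
v = 3140 (v = -157*(-20) = 3140)
1/(F + v) = 1/(6400 + 3140) = 1/9540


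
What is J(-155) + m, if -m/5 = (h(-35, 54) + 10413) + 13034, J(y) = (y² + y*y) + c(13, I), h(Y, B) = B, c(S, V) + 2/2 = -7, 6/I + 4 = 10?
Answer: -69463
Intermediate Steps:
I = 1 (I = 6/(-4 + 10) = 6/6 = 6*(⅙) = 1)
c(S, V) = -8 (c(S, V) = -1 - 7 = -8)
J(y) = -8 + 2*y² (J(y) = (y² + y*y) - 8 = (y² + y²) - 8 = 2*y² - 8 = -8 + 2*y²)
m = -117505 (m = -5*((54 + 10413) + 13034) = -5*(10467 + 13034) = -5*23501 = -117505)
J(-155) + m = (-8 + 2*(-155)²) - 117505 = (-8 + 2*24025) - 117505 = (-8 + 48050) - 117505 = 48042 - 117505 = -69463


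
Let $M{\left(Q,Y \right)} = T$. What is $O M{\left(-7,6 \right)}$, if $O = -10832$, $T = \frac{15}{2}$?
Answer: $-81240$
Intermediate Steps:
$T = \frac{15}{2}$ ($T = 15 \cdot \frac{1}{2} = \frac{15}{2} \approx 7.5$)
$M{\left(Q,Y \right)} = \frac{15}{2}$
$O M{\left(-7,6 \right)} = \left(-10832\right) \frac{15}{2} = -81240$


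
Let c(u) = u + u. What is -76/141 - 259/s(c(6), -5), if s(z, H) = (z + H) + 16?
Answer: -38267/3243 ≈ -11.800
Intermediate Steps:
c(u) = 2*u
s(z, H) = 16 + H + z (s(z, H) = (H + z) + 16 = 16 + H + z)
-76/141 - 259/s(c(6), -5) = -76/141 - 259/(16 - 5 + 2*6) = -76*1/141 - 259/(16 - 5 + 12) = -76/141 - 259/23 = -38267/3243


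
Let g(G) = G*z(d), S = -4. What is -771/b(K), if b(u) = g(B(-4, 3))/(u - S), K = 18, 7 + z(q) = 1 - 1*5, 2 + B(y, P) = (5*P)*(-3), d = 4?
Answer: -1542/47 ≈ -32.809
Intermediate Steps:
B(y, P) = -2 - 15*P (B(y, P) = -2 + (5*P)*(-3) = -2 - 15*P)
z(q) = -11 (z(q) = -7 + (1 - 1*5) = -7 + (1 - 5) = -7 - 4 = -11)
g(G) = -11*G (g(G) = G*(-11) = -11*G)
b(u) = 517/(4 + u) (b(u) = (-11*(-2 - 15*3))/(u - 1*(-4)) = (-11*(-2 - 45))/(u + 4) = (-11*(-47))/(4 + u) = 517/(4 + u))
-771/b(K) = -771/(517/(4 + 18)) = -771/(517/22) = -771/(517*(1/22)) = -771/47/2 = -771*2/47 = -1542/47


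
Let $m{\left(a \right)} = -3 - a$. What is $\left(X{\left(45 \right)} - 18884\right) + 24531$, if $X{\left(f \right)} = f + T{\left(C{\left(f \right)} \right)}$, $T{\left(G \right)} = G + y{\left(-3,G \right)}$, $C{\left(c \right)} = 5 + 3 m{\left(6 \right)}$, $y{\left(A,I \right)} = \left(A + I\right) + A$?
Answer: $5642$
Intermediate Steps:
$y{\left(A,I \right)} = I + 2 A$
$C{\left(c \right)} = -22$ ($C{\left(c \right)} = 5 + 3 \left(-3 - 6\right) = 5 + 3 \left(-9\right) = 5 - 27 = -22$)
$T{\left(G \right)} = -6 + 2 G$ ($T{\left(G \right)} = G + \left(G + 2 \left(-3\right)\right) = G + \left(G - 6\right) = G + \left(-6 + G\right) = -6 + 2 G$)
$X{\left(f \right)} = -50 + f$ ($X{\left(f \right)} = f + \left(-6 + 2 \left(-22\right)\right) = f - 50 = -50 + f$)
$\left(X{\left(45 \right)} - 18884\right) + 24531 = \left(\left(-50 + 45\right) - 18884\right) + 24531 = \left(-5 - 18884\right) + 24531 = -18889 + 24531 = 5642$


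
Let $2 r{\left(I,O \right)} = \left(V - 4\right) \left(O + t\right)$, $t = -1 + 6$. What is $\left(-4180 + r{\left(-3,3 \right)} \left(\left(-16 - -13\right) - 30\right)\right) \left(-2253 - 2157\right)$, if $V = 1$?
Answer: $16687440$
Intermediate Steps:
$t = 5$
$r{\left(I,O \right)} = - \frac{15}{2} - \frac{3 O}{2}$ ($r{\left(I,O \right)} = \frac{\left(1 - 4\right) \left(O + 5\right)}{2} = \frac{\left(-3\right) \left(5 + O\right)}{2} = \frac{-15 - 3 O}{2} = - \frac{15}{2} - \frac{3 O}{2}$)
$\left(-4180 + r{\left(-3,3 \right)} \left(\left(-16 - -13\right) - 30\right)\right) \left(-2253 - 2157\right) = \left(-4180 + \left(- \frac{15}{2} - \frac{9}{2}\right) \left(\left(-16 - -13\right) - 30\right)\right) \left(-2253 - 2157\right) = \left(-4180 + \left(- \frac{15}{2} - \frac{9}{2}\right) \left(\left(-16 + 13\right) - 30\right)\right) \left(-4410\right) = \left(-4180 - 12 \left(-3 - 30\right)\right) \left(-4410\right) = \left(-4180 - -396\right) \left(-4410\right) = \left(-4180 + 396\right) \left(-4410\right) = \left(-3784\right) \left(-4410\right) = 16687440$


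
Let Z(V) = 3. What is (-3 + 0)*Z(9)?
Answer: -9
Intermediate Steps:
(-3 + 0)*Z(9) = (-3 + 0)*3 = -3*3 = -9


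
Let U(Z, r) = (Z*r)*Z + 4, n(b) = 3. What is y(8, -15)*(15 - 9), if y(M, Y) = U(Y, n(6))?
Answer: 4074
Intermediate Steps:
U(Z, r) = 4 + r*Z**2 (U(Z, r) = r*Z**2 + 4 = 4 + r*Z**2)
y(M, Y) = 4 + 3*Y**2
y(8, -15)*(15 - 9) = (4 + 3*(-15)**2)*(15 - 9) = (4 + 3*225)*6 = (4 + 675)*6 = 679*6 = 4074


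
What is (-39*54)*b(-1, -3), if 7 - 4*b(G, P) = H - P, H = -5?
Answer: -9477/2 ≈ -4738.5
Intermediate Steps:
b(G, P) = 3 + P/4 (b(G, P) = 7/4 - (-5 - P)/4 = 7/4 + (5/4 + P/4) = 3 + P/4)
(-39*54)*b(-1, -3) = (-39*54)*(3 + (¼)*(-3)) = -2106*(3 - ¾) = -2106*9/4 = -9477/2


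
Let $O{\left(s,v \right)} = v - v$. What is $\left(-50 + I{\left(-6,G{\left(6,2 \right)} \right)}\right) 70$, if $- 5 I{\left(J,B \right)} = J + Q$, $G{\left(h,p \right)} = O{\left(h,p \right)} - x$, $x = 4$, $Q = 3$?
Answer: $-3458$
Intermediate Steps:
$O{\left(s,v \right)} = 0$
$G{\left(h,p \right)} = -4$ ($G{\left(h,p \right)} = 0 - 4 = -4$)
$I{\left(J,B \right)} = - \frac{3}{5} - \frac{J}{5}$ ($I{\left(J,B \right)} = - \frac{J + 3}{5} = - \frac{3 + J}{5} = - \frac{3}{5} - \frac{J}{5}$)
$\left(-50 + I{\left(-6,G{\left(6,2 \right)} \right)}\right) 70 = \left(-50 - - \frac{3}{5}\right) 70 = \left(-50 + \left(- \frac{3}{5} + \frac{6}{5}\right)\right) 70 = \left(-50 + \frac{3}{5}\right) 70 = \left(- \frac{247}{5}\right) 70 = -3458$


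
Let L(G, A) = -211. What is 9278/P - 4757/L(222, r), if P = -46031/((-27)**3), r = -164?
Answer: 38751551881/9712541 ≈ 3989.8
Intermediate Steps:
P = 46031/19683 (P = -46031/(-19683) = -46031*(-1/19683) = 46031/19683 ≈ 2.3386)
9278/P - 4757/L(222, r) = 9278/(46031/19683) - 4757/(-211) = 9278*(19683/46031) - 4757*(-1/211) = 182618874/46031 + 4757/211 = 38751551881/9712541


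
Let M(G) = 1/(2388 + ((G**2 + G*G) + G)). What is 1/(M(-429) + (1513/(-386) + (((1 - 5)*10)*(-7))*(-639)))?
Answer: -142835826/25556745859567 ≈ -5.5890e-6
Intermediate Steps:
M(G) = 1/(2388 + G + 2*G**2) (M(G) = 1/(2388 + ((G**2 + G**2) + G)) = 1/(2388 + (2*G**2 + G)) = 1/(2388 + (G + 2*G**2)) = 1/(2388 + G + 2*G**2))
1/(M(-429) + (1513/(-386) + (((1 - 5)*10)*(-7))*(-639))) = 1/(1/(2388 - 429 + 2*(-429)**2) + (1513/(-386) + (((1 - 5)*10)*(-7))*(-639))) = 1/(1/(2388 - 429 + 2*184041) + (1513*(-1/386) + (-4*10*(-7))*(-639))) = 1/(1/(2388 - 429 + 368082) + (-1513/386 - 40*(-7)*(-639))) = 1/(1/370041 + (-1513/386 + 280*(-639))) = 1/(1/370041 + (-1513/386 - 178920)) = 1/(1/370041 - 69064633/386) = 1/(-25556745859567/142835826) = -142835826/25556745859567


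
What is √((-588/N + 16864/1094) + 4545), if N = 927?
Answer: √130267346338653/169023 ≈ 67.526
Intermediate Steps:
√((-588/N + 16864/1094) + 4545) = √((-588/927 + 16864/1094) + 4545) = √((-588*1/927 + 16864*(1/1094)) + 4545) = √((-196/309 + 8432/547) + 4545) = √(2498276/169023 + 4545) = √(770707811/169023) = √130267346338653/169023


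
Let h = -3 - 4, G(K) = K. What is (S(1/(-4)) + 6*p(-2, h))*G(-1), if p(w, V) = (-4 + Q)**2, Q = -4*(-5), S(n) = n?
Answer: -6143/4 ≈ -1535.8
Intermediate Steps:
Q = 20
h = -7
p(w, V) = 256 (p(w, V) = (-4 + 20)**2 = 16**2 = 256)
(S(1/(-4)) + 6*p(-2, h))*G(-1) = (1/(-4) + 6*256)*(-1) = (-1/4 + 1536)*(-1) = (6143/4)*(-1) = -6143/4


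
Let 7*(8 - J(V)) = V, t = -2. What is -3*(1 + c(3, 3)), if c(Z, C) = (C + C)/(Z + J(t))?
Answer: -363/79 ≈ -4.5949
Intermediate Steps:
J(V) = 8 - V/7
c(Z, C) = 2*C/(58/7 + Z) (c(Z, C) = (C + C)/(Z + (8 - ⅐*(-2))) = (2*C)/(Z + (8 + 2/7)) = (2*C)/(Z + 58/7) = (2*C)/(58/7 + Z) = 2*C/(58/7 + Z))
-3*(1 + c(3, 3)) = -3*(1 + 14*3/(58 + 7*3)) = -3*(1 + 14*3/(58 + 21)) = -3*(1 + 14*3/79) = -3*(1 + 14*3*(1/79)) = -3*(1 + 42/79) = -3*121/79 = -363/79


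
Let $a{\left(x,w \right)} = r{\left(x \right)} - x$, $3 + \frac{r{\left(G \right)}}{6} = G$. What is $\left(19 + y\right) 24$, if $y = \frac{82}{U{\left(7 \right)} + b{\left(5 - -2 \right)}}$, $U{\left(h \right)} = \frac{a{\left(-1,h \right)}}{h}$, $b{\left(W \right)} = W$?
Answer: $\frac{12816}{13} \approx 985.85$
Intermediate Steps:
$r{\left(G \right)} = -18 + 6 G$
$a{\left(x,w \right)} = -18 + 5 x$ ($a{\left(x,w \right)} = \left(-18 + 6 x\right) - x = -18 + 5 x$)
$U{\left(h \right)} = - \frac{23}{h}$ ($U{\left(h \right)} = \frac{-18 + 5 \left(-1\right)}{h} = \frac{-18 - 5}{h} = - \frac{23}{h}$)
$y = \frac{287}{13}$ ($y = \frac{82}{- \frac{23}{7} + \left(5 - -2\right)} = \frac{82}{\left(-23\right) \frac{1}{7} + \left(5 + 2\right)} = \frac{82}{- \frac{23}{7} + 7} = \frac{82}{\frac{26}{7}} = 82 \cdot \frac{7}{26} = \frac{287}{13} \approx 22.077$)
$\left(19 + y\right) 24 = \left(19 + \frac{287}{13}\right) 24 = \frac{534}{13} \cdot 24 = \frac{12816}{13}$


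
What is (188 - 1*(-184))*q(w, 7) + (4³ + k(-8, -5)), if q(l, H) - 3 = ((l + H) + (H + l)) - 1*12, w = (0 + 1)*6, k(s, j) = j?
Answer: 6383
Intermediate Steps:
w = 6 (w = 1*6 = 6)
q(l, H) = -9 + 2*H + 2*l (q(l, H) = 3 + (((l + H) + (H + l)) - 1*12) = 3 + (((H + l) + (H + l)) - 12) = 3 + ((2*H + 2*l) - 12) = 3 + (-12 + 2*H + 2*l) = -9 + 2*H + 2*l)
(188 - 1*(-184))*q(w, 7) + (4³ + k(-8, -5)) = (188 - 1*(-184))*(-9 + 2*7 + 2*6) + (4³ - 5) = (188 + 184)*(-9 + 14 + 12) + (64 - 5) = 372*17 + 59 = 6324 + 59 = 6383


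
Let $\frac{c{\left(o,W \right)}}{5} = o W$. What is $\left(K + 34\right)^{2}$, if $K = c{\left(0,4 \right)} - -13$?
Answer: $2209$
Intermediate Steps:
$c{\left(o,W \right)} = 5 W o$ ($c{\left(o,W \right)} = 5 o W = 5 W o$)
$K = 13$ ($K = 5 \cdot 4 \cdot 0 - -13 = 0 + 13 = 13$)
$\left(K + 34\right)^{2} = \left(13 + 34\right)^{2} = 47^{2} = 2209$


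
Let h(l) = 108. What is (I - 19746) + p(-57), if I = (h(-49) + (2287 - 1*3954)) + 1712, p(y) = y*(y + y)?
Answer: -13095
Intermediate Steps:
p(y) = 2*y² (p(y) = y*(2*y) = 2*y²)
I = 153 (I = (108 + (2287 - 1*3954)) + 1712 = (108 + (2287 - 3954)) + 1712 = (108 - 1667) + 1712 = -1559 + 1712 = 153)
(I - 19746) + p(-57) = (153 - 19746) + 2*(-57)² = -19593 + 2*3249 = -19593 + 6498 = -13095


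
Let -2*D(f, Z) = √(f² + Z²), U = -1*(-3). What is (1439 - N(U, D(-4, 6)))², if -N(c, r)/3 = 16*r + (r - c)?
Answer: 2078713 - 145860*√13 ≈ 1.5528e+6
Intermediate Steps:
U = 3
D(f, Z) = -√(Z² + f²)/2 (D(f, Z) = -√(f² + Z²)/2 = -√(Z² + f²)/2)
N(c, r) = -51*r + 3*c (N(c, r) = -3*(16*r + (r - c)) = -3*(-c + 17*r) = -51*r + 3*c)
(1439 - N(U, D(-4, 6)))² = (1439 - (-(-51)*√(6² + (-4)²)/2 + 3*3))² = (1439 - (-(-51)*√(36 + 16)/2 + 9))² = (1439 - (-(-51)*√52/2 + 9))² = (1439 - (-(-51)*2*√13/2 + 9))² = (1439 - (-(-51)*√13 + 9))² = (1439 - (51*√13 + 9))² = (1439 - (9 + 51*√13))² = (1439 + (-9 - 51*√13))² = (1430 - 51*√13)²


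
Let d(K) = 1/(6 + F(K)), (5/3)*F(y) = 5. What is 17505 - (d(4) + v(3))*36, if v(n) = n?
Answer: 17393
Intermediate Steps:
F(y) = 3 (F(y) = (⅗)*5 = 3)
d(K) = ⅑ (d(K) = 1/(6 + 3) = 1/9 = ⅑)
17505 - (d(4) + v(3))*36 = 17505 - (⅑ + 3)*36 = 17505 - 28*36/9 = 17505 - 1*112 = 17505 - 112 = 17393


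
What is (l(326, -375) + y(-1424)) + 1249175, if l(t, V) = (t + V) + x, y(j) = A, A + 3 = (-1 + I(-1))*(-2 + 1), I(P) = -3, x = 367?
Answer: 1249494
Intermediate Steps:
A = 1 (A = -3 + (-1 - 3)*(-2 + 1) = -3 - 4*(-1) = -3 + 4 = 1)
y(j) = 1
l(t, V) = 367 + V + t (l(t, V) = (t + V) + 367 = (V + t) + 367 = 367 + V + t)
(l(326, -375) + y(-1424)) + 1249175 = ((367 - 375 + 326) + 1) + 1249175 = (318 + 1) + 1249175 = 319 + 1249175 = 1249494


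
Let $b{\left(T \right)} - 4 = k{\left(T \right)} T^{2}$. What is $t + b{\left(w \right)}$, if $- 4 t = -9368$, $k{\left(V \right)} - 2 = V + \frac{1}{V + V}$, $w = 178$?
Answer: $5705555$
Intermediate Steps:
$k{\left(V \right)} = 2 + V + \frac{1}{2 V}$ ($k{\left(V \right)} = 2 + \left(V + \frac{1}{V + V}\right) = 2 + \left(V + \frac{1}{2 V}\right) = 2 + V + \frac{1}{2 V}$)
$t = 2342$ ($t = \left(- \frac{1}{4}\right) \left(-9368\right) = 2342$)
$b{\left(T \right)} = 4 + T^{2} \left(2 + T + \frac{1}{2 T}\right)$ ($b{\left(T \right)} = 4 + \left(2 + T + \frac{1}{2 T}\right) T^{2} = 4 + T^{2} \left(2 + T + \frac{1}{2 T}\right)$)
$t + b{\left(w \right)} = 2342 + \left(4 + \frac{1}{2} \cdot 178 \left(1 + 2 \cdot 178 \left(2 + 178\right)\right)\right) = 2342 + \left(4 + \frac{1}{2} \cdot 178 \left(1 + 2 \cdot 178 \cdot 180\right)\right) = 2342 + \left(4 + \frac{1}{2} \cdot 178 \left(1 + 64080\right)\right) = 2342 + \left(4 + \frac{1}{2} \cdot 178 \cdot 64081\right) = 2342 + \left(4 + 5703209\right) = 2342 + 5703213 = 5705555$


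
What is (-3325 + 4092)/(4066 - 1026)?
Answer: 767/3040 ≈ 0.25230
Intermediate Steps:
(-3325 + 4092)/(4066 - 1026) = 767/3040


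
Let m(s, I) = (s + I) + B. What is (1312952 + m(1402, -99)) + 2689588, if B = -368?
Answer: 4003475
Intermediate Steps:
m(s, I) = -368 + I + s (m(s, I) = (s + I) - 368 = (I + s) - 368 = -368 + I + s)
(1312952 + m(1402, -99)) + 2689588 = (1312952 + (-368 - 99 + 1402)) + 2689588 = (1312952 + 935) + 2689588 = 1313887 + 2689588 = 4003475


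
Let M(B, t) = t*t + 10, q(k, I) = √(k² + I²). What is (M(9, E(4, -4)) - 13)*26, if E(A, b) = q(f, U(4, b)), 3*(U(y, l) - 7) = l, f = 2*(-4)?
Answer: 21788/9 ≈ 2420.9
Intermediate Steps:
f = -8
U(y, l) = 7 + l/3
q(k, I) = √(I² + k²)
E(A, b) = √(64 + (7 + b/3)²) (E(A, b) = √((7 + b/3)² + (-8)²) = √((7 + b/3)² + 64) = √(64 + (7 + b/3)²))
M(B, t) = 10 + t² (M(B, t) = t² + 10 = 10 + t²)
(M(9, E(4, -4)) - 13)*26 = ((10 + (√(576 + (21 - 4)²)/3)²) - 13)*26 = ((10 + (√(576 + 17²)/3)²) - 13)*26 = ((10 + (√(576 + 289)/3)²) - 13)*26 = ((10 + (√865/3)²) - 13)*26 = ((10 + 865/9) - 13)*26 = (955/9 - 13)*26 = (838/9)*26 = 21788/9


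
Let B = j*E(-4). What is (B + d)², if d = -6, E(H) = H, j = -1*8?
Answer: 676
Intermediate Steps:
j = -8
B = 32 (B = -8*(-4) = 32)
(B + d)² = (32 - 6)² = 26² = 676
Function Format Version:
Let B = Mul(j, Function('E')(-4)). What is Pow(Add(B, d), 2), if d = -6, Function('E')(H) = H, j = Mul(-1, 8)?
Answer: 676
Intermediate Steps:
j = -8
B = 32 (B = Mul(-8, -4) = 32)
Pow(Add(B, d), 2) = Pow(Add(32, -6), 2) = Pow(26, 2) = 676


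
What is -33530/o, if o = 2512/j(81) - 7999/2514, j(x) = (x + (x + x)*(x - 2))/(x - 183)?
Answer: 120625315020/83018473 ≈ 1453.0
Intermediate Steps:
j(x) = (x + 2*x*(-2 + x))/(-183 + x) (j(x) = (x + (2*x)*(-2 + x))/(-183 + x) = (x + 2*x*(-2 + x))/(-183 + x))
o = -83018473/3597534 (o = 2512/((81*(-3 + 2*81)/(-183 + 81))) - 7999/2514 = 2512/((81*(-3 + 162)/(-102))) - 7999*1/2514 = 2512/((81*(-1/102)*159)) - 7999/2514 = 2512/(-4293/34) - 7999/2514 = 2512*(-34/4293) - 7999/2514 = -85408/4293 - 7999/2514 = -83018473/3597534 ≈ -23.077)
-33530/o = -33530/(-83018473/3597534) = -33530*(-3597534/83018473) = 120625315020/83018473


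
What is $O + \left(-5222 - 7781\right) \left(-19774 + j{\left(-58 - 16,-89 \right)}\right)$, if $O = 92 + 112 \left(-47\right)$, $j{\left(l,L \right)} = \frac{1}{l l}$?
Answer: $\frac{1407968024397}{5476} \approx 2.5712 \cdot 10^{8}$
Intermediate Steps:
$j{\left(l,L \right)} = \frac{1}{l^{2}}$
$O = -5172$ ($O = 92 - 5264 = -5172$)
$O + \left(-5222 - 7781\right) \left(-19774 + j{\left(-58 - 16,-89 \right)}\right) = -5172 + \left(-5222 - 7781\right) \left(-19774 + \frac{1}{\left(-58 - 16\right)^{2}}\right) = -5172 - 13003 \left(-19774 + \frac{1}{\left(-58 - 16\right)^{2}}\right) = -5172 - 13003 \left(-19774 + \frac{1}{5476}\right) = -5172 - - \frac{1407996346269}{5476} = -5172 + \frac{1407996346269}{5476} = \frac{1407968024397}{5476}$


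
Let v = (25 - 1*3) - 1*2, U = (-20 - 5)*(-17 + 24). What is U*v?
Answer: -3500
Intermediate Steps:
U = -175 (U = -25*7 = -175)
v = 20 (v = (25 - 3) - 2 = 22 - 2 = 20)
U*v = -175*20 = -3500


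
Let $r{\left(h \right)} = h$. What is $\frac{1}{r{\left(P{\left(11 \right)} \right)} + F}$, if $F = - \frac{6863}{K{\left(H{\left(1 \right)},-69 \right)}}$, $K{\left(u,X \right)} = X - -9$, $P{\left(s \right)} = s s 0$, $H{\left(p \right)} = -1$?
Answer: $\frac{60}{6863} \approx 0.0087425$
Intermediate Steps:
$P{\left(s \right)} = 0$ ($P{\left(s \right)} = s^{2} \cdot 0 = 0$)
$K{\left(u,X \right)} = 9 + X$ ($K{\left(u,X \right)} = X + 9 = 9 + X$)
$F = \frac{6863}{60}$ ($F = - \frac{6863}{9 - 69} = - \frac{6863}{-60} = \left(-6863\right) \left(- \frac{1}{60}\right) = \frac{6863}{60} \approx 114.38$)
$\frac{1}{r{\left(P{\left(11 \right)} \right)} + F} = \frac{1}{0 + \frac{6863}{60}} = \frac{1}{\frac{6863}{60}} = \frac{60}{6863}$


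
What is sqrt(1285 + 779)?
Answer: 4*sqrt(129) ≈ 45.431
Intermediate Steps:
sqrt(1285 + 779) = sqrt(2064) = 4*sqrt(129)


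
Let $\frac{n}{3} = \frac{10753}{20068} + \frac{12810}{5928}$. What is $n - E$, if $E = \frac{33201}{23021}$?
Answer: $\frac{379307144511}{57055200358} \approx 6.6481$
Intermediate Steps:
$E = \frac{33201}{23021}$ ($E = 33201 \cdot \frac{1}{23021} = \frac{33201}{23021} \approx 1.4422$)
$n = \frac{20050929}{2478398}$ ($n = 3 \left(\frac{10753}{20068} + \frac{12810}{5928}\right) = 3 \left(10753 \cdot \frac{1}{20068} + 12810 \cdot \frac{1}{5928}\right) = 3 \left(\frac{10753}{20068} + \frac{2135}{988}\right) = 3 \cdot \frac{6683643}{2478398} = \frac{20050929}{2478398} \approx 8.0903$)
$n - E = \frac{20050929}{2478398} - \frac{33201}{23021} = \frac{379307144511}{57055200358}$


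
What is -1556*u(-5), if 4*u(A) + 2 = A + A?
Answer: 4668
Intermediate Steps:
u(A) = -½ + A/2 (u(A) = -½ + (A + A)/4 = -½ + (2*A)/4 = -½ + A/2)
-1556*u(-5) = -1556*(-½ + (½)*(-5)) = -1556*(-½ - 5/2) = -1556*(-3) = 4668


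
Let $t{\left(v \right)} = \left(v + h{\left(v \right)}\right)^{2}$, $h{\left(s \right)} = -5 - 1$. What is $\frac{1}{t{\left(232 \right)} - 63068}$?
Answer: $- \frac{1}{11992} \approx -8.3389 \cdot 10^{-5}$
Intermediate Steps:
$h{\left(s \right)} = -6$ ($h{\left(s \right)} = -5 - 1 = -6$)
$t{\left(v \right)} = \left(-6 + v\right)^{2}$ ($t{\left(v \right)} = \left(v - 6\right)^{2} = \left(-6 + v\right)^{2}$)
$\frac{1}{t{\left(232 \right)} - 63068} = \frac{1}{\left(-6 + 232\right)^{2} - 63068} = \frac{1}{226^{2} - 63068} = \frac{1}{51076 - 63068} = \frac{1}{-11992} = - \frac{1}{11992}$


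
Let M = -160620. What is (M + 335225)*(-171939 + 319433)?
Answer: 25753189870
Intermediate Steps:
(M + 335225)*(-171939 + 319433) = (-160620 + 335225)*(-171939 + 319433) = 174605*147494 = 25753189870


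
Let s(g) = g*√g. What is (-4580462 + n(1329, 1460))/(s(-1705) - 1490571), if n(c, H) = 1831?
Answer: 6824774588301/2226758383666 - 7806565855*I*√1705/2226758383666 ≈ 3.0649 - 0.14476*I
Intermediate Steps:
s(g) = g^(3/2)
(-4580462 + n(1329, 1460))/(s(-1705) - 1490571) = (-4580462 + 1831)/((-1705)^(3/2) - 1490571) = -4578631/(-1705*I*√1705 - 1490571) = -4578631/(-1490571 - 1705*I*√1705)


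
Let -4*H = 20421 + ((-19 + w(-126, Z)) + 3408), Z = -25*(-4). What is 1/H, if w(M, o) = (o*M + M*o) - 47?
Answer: 4/1437 ≈ 0.0027836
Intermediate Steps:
Z = 100
w(M, o) = -47 + 2*M*o (w(M, o) = (M*o + M*o) - 47 = 2*M*o - 47 = -47 + 2*M*o)
H = 1437/4 (H = -(20421 + ((-19 + (-47 + 2*(-126)*100)) + 3408))/4 = -(20421 + ((-19 + (-47 - 25200)) + 3408))/4 = -(20421 + ((-19 - 25247) + 3408))/4 = -(20421 + (-25266 + 3408))/4 = -(20421 - 21858)/4 = -¼*(-1437) = 1437/4 ≈ 359.25)
1/H = 1/(1437/4) = 4/1437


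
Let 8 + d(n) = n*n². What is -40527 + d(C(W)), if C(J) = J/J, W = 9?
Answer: -40534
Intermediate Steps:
C(J) = 1
d(n) = -8 + n³ (d(n) = -8 + n*n² = -8 + n³)
-40527 + d(C(W)) = -40527 + (-8 + 1³) = -40527 + (-8 + 1) = -40527 - 7 = -40534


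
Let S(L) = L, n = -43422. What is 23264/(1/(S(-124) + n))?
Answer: -1013054144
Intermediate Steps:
23264/(1/(S(-124) + n)) = 23264/(1/(-124 - 43422)) = 23264/(1/(-43546)) = 23264/(-1/43546) = 23264*(-43546) = -1013054144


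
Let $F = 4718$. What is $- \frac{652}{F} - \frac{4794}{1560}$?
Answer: $- \frac{1969601}{613340} \approx -3.2113$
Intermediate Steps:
$- \frac{652}{F} - \frac{4794}{1560} = - \frac{652}{4718} - \frac{4794}{1560} = \left(-652\right) \frac{1}{4718} - \frac{799}{260} = - \frac{326}{2359} - \frac{799}{260} = - \frac{1969601}{613340}$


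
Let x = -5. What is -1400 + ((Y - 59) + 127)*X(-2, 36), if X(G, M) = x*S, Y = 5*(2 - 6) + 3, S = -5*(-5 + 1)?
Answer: -6500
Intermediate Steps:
S = 20 (S = -5*(-4) = 20)
Y = -17 (Y = 5*(-4) + 3 = -20 + 3 = -17)
X(G, M) = -100 (X(G, M) = -5*20 = -100)
-1400 + ((Y - 59) + 127)*X(-2, 36) = -1400 + ((-17 - 59) + 127)*(-100) = -1400 + (-76 + 127)*(-100) = -1400 + 51*(-100) = -1400 - 5100 = -6500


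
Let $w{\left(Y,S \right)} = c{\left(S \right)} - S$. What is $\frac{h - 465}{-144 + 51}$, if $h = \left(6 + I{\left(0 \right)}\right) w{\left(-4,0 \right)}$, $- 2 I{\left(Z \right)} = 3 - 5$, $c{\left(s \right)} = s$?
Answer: $5$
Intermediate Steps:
$I{\left(Z \right)} = 1$ ($I{\left(Z \right)} = - \frac{3 - 5}{2} = \left(- \frac{1}{2}\right) \left(-2\right) = 1$)
$w{\left(Y,S \right)} = 0$ ($w{\left(Y,S \right)} = S - S = 0$)
$h = 0$ ($h = \left(6 + 1\right) 0 = 7 \cdot 0 = 0$)
$\frac{h - 465}{-144 + 51} = \frac{0 - 465}{-144 + 51} = - \frac{465}{-93} = \left(-465\right) \left(- \frac{1}{93}\right) = 5$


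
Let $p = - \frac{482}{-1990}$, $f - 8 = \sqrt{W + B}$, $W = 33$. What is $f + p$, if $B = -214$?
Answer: $\frac{8201}{995} + i \sqrt{181} \approx 8.2422 + 13.454 i$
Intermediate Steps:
$f = 8 + i \sqrt{181}$ ($f = 8 + \sqrt{33 - 214} = 8 + \sqrt{-181} = 8 + i \sqrt{181} \approx 8.0 + 13.454 i$)
$p = \frac{241}{995}$ ($p = \left(-482\right) \left(- \frac{1}{1990}\right) = \frac{241}{995} \approx 0.24221$)
$f + p = \left(8 + i \sqrt{181}\right) + \frac{241}{995} = \frac{8201}{995} + i \sqrt{181}$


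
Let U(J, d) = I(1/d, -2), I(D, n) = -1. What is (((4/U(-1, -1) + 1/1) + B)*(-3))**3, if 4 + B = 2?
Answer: 3375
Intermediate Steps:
B = -2 (B = -4 + 2 = -2)
U(J, d) = -1
(((4/U(-1, -1) + 1/1) + B)*(-3))**3 = (((4/(-1) + 1/1) - 2)*(-3))**3 = (((4*(-1) + 1*1) - 2)*(-3))**3 = (((-4 + 1) - 2)*(-3))**3 = ((-3 - 2)*(-3))**3 = (-5*(-3))**3 = 15**3 = 3375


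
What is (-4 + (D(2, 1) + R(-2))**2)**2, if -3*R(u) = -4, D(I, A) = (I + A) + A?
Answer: 48400/81 ≈ 597.53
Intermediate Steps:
D(I, A) = I + 2*A (D(I, A) = (A + I) + A = I + 2*A)
R(u) = 4/3 (R(u) = -1/3*(-4) = 4/3)
(-4 + (D(2, 1) + R(-2))**2)**2 = (-4 + ((2 + 2*1) + 4/3)**2)**2 = (-4 + ((2 + 2) + 4/3)**2)**2 = (-4 + (4 + 4/3)**2)**2 = (-4 + (16/3)**2)**2 = (-4 + 256/9)**2 = (220/9)**2 = 48400/81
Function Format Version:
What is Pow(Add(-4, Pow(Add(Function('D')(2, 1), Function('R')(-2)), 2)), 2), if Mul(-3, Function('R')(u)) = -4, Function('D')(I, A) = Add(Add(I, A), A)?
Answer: Rational(48400, 81) ≈ 597.53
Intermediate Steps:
Function('D')(I, A) = Add(I, Mul(2, A)) (Function('D')(I, A) = Add(Add(A, I), A) = Add(I, Mul(2, A)))
Function('R')(u) = Rational(4, 3) (Function('R')(u) = Mul(Rational(-1, 3), -4) = Rational(4, 3))
Pow(Add(-4, Pow(Add(Function('D')(2, 1), Function('R')(-2)), 2)), 2) = Pow(Add(-4, Pow(Add(Add(2, Mul(2, 1)), Rational(4, 3)), 2)), 2) = Pow(Add(-4, Pow(Add(Add(2, 2), Rational(4, 3)), 2)), 2) = Pow(Add(-4, Pow(Add(4, Rational(4, 3)), 2)), 2) = Pow(Add(-4, Pow(Rational(16, 3), 2)), 2) = Pow(Add(-4, Rational(256, 9)), 2) = Pow(Rational(220, 9), 2) = Rational(48400, 81)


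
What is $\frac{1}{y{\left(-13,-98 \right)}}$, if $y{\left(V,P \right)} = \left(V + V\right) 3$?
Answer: $- \frac{1}{78} \approx -0.012821$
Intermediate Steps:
$y{\left(V,P \right)} = 6 V$ ($y{\left(V,P \right)} = 2 V 3 = 6 V$)
$\frac{1}{y{\left(-13,-98 \right)}} = \frac{1}{6 \left(-13\right)} = \frac{1}{-78} = - \frac{1}{78}$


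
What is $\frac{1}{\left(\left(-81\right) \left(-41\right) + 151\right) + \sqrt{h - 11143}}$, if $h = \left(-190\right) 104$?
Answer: $\frac{3472}{12085687} - \frac{i \sqrt{30903}}{12085687} \approx 0.00028728 - 1.4546 \cdot 10^{-5} i$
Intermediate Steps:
$h = -19760$
$\frac{1}{\left(\left(-81\right) \left(-41\right) + 151\right) + \sqrt{h - 11143}} = \frac{1}{\left(\left(-81\right) \left(-41\right) + 151\right) + \sqrt{-19760 - 11143}} = \frac{1}{\left(3321 + 151\right) + \sqrt{-30903}} = \frac{1}{3472 + i \sqrt{30903}}$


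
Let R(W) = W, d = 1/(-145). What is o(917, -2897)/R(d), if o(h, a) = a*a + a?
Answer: -1216508240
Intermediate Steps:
o(h, a) = a + a² (o(h, a) = a² + a = a + a²)
d = -1/145 ≈ -0.0068966
o(917, -2897)/R(d) = (-2897*(1 - 2897))/(-1/145) = -2897*(-2896)*(-145) = 8389712*(-145) = -1216508240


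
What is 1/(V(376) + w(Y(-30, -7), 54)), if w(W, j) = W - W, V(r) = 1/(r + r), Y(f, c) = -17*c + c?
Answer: 752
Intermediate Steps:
Y(f, c) = -16*c
V(r) = 1/(2*r)
w(W, j) = 0
1/(V(376) + w(Y(-30, -7), 54)) = 1/((½)/376 + 0) = 1/((½)*(1/376) + 0) = 1/(1/752 + 0) = 1/(1/752) = 752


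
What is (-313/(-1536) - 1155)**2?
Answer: 3146249370289/2359296 ≈ 1.3336e+6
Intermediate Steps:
(-313/(-1536) - 1155)**2 = (-313*(-1/1536) - 1155)**2 = (313/1536 - 1155)**2 = (-1773767/1536)**2 = 3146249370289/2359296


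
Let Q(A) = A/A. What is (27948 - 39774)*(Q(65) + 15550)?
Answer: -183906126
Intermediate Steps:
Q(A) = 1
(27948 - 39774)*(Q(65) + 15550) = (27948 - 39774)*(1 + 15550) = -11826*15551 = -183906126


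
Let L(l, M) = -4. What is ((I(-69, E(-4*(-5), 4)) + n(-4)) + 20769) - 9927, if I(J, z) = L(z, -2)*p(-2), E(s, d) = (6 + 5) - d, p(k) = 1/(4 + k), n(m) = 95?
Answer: 10935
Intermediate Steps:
E(s, d) = 11 - d
I(J, z) = -2 (I(J, z) = -4/(4 - 2) = -4/2 = -4*½ = -2)
((I(-69, E(-4*(-5), 4)) + n(-4)) + 20769) - 9927 = ((-2 + 95) + 20769) - 9927 = (93 + 20769) - 9927 = 20862 - 9927 = 10935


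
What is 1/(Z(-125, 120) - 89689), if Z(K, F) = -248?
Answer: -1/89937 ≈ -1.1119e-5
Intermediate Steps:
1/(Z(-125, 120) - 89689) = 1/(-248 - 89689) = 1/(-89937) = -1/89937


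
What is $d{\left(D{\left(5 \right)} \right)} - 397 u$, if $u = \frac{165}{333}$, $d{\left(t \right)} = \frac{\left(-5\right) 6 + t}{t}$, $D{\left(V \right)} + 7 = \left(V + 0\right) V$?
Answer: $- \frac{7303}{37} \approx -197.38$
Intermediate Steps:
$D{\left(V \right)} = -7 + V^{2}$ ($D{\left(V \right)} = -7 + \left(V + 0\right) V = -7 + V V = -7 + V^{2}$)
$d{\left(t \right)} = \frac{-30 + t}{t}$
$u = \frac{55}{111}$ ($u = 165 \cdot \frac{1}{333} = \frac{55}{111} \approx 0.4955$)
$d{\left(D{\left(5 \right)} \right)} - 397 u = \frac{-30 - \left(7 - 5^{2}\right)}{-7 + 5^{2}} - \frac{21835}{111} = \frac{-30 + \left(-7 + 25\right)}{-7 + 25} - \frac{21835}{111} = \frac{-30 + 18}{18} - \frac{21835}{111} = \frac{1}{18} \left(-12\right) - \frac{21835}{111} = - \frac{2}{3} - \frac{21835}{111} = - \frac{7303}{37}$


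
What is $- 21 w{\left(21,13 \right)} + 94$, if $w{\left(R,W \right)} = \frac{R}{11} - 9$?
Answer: $\frac{2672}{11} \approx 242.91$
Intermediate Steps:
$w{\left(R,W \right)} = -9 + \frac{R}{11}$ ($w{\left(R,W \right)} = R \frac{1}{11} - 9 = \frac{R}{11} - 9 = -9 + \frac{R}{11}$)
$- 21 w{\left(21,13 \right)} + 94 = - 21 \left(-9 + \frac{1}{11} \cdot 21\right) + 94 = - 21 \left(-9 + \frac{21}{11}\right) + 94 = \left(-21\right) \left(- \frac{78}{11}\right) + 94 = \frac{1638}{11} + 94 = \frac{2672}{11}$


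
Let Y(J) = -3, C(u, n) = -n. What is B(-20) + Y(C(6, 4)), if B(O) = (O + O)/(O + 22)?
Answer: -23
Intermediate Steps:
B(O) = 2*O/(22 + O) (B(O) = (2*O)/(22 + O) = 2*O/(22 + O))
B(-20) + Y(C(6, 4)) = 2*(-20)/(22 - 20) - 3 = 2*(-20)/2 - 3 = 2*(-20)*(1/2) - 3 = -20 - 3 = -23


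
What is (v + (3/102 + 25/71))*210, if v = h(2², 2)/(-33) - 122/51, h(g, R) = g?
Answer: -5943945/13277 ≈ -447.69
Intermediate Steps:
v = -470/187 (v = 2²/(-33) - 122/51 = 4*(-1/33) - 122*1/51 = -4/33 - 122/51 = -470/187 ≈ -2.5134)
(v + (3/102 + 25/71))*210 = (-470/187 + (3/102 + 25/71))*210 = (-470/187 + (3*(1/102) + 25*(1/71)))*210 = (-470/187 + (1/34 + 25/71))*210 = (-470/187 + 921/2414)*210 = -56609/26554*210 = -5943945/13277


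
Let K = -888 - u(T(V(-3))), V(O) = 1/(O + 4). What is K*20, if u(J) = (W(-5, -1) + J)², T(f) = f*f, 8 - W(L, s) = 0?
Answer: -19380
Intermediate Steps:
V(O) = 1/(4 + O)
W(L, s) = 8 (W(L, s) = 8 - 1*0 = 8 + 0 = 8)
T(f) = f²
u(J) = (8 + J)²
K = -969 (K = -888 - (8 + (1/(4 - 3))²)² = -888 - (8 + (1/1)²)² = -888 - (8 + 1²)² = -888 - (8 + 1)² = -888 - 1*9² = -888 - 1*81 = -888 - 81 = -969)
K*20 = -969*20 = -19380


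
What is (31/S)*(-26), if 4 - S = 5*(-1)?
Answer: -806/9 ≈ -89.556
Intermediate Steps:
S = 9 (S = 4 - 5*(-1) = 4 - 1*(-5) = 4 + 5 = 9)
(31/S)*(-26) = (31/9)*(-26) = -806/9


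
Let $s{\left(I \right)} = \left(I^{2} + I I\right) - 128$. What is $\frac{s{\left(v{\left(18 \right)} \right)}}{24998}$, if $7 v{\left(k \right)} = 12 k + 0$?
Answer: $\frac{43520}{612451} \approx 0.071059$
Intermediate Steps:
$v{\left(k \right)} = \frac{12 k}{7}$ ($v{\left(k \right)} = \frac{12 k + 0}{7} = \frac{12 k}{7}$)
$s{\left(I \right)} = -128 + 2 I^{2}$ ($s{\left(I \right)} = \left(I^{2} + I^{2}\right) - 128 = 2 I^{2} - 128 = -128 + 2 I^{2}$)
$\frac{s{\left(v{\left(18 \right)} \right)}}{24998} = \frac{-128 + 2 \left(\frac{12}{7} \cdot 18\right)^{2}}{24998} = \left(-128 + 2 \left(\frac{216}{7}\right)^{2}\right) \frac{1}{24998} = \left(-128 + 2 \cdot \frac{46656}{49}\right) \frac{1}{24998} = \left(-128 + \frac{93312}{49}\right) \frac{1}{24998} = \frac{87040}{49} \cdot \frac{1}{24998} = \frac{43520}{612451}$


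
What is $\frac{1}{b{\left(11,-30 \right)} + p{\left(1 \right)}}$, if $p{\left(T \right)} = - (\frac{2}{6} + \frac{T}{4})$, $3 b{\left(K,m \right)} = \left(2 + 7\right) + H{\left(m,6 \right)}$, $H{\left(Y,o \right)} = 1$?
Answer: $\frac{4}{11} \approx 0.36364$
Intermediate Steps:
$b{\left(K,m \right)} = \frac{10}{3}$ ($b{\left(K,m \right)} = \frac{\left(2 + 7\right) + 1}{3} = \frac{9 + 1}{3} = \frac{1}{3} \cdot 10 = \frac{10}{3}$)
$p{\left(T \right)} = - \frac{1}{3} - \frac{T}{4}$ ($p{\left(T \right)} = - (2 \cdot \frac{1}{6} + T \frac{1}{4}) = - (\frac{1}{3} + \frac{T}{4}) = - \frac{1}{3} - \frac{T}{4}$)
$\frac{1}{b{\left(11,-30 \right)} + p{\left(1 \right)}} = \frac{1}{\frac{10}{3} - \frac{7}{12}} = \frac{1}{\frac{11}{4}} = \frac{4}{11}$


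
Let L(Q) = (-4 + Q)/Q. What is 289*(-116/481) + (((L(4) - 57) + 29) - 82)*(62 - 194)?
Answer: 6950596/481 ≈ 14450.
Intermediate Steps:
L(Q) = (-4 + Q)/Q
289*(-116/481) + (((L(4) - 57) + 29) - 82)*(62 - 194) = 289*(-116/481) + ((((-4 + 4)/4 - 57) + 29) - 82)*(62 - 194) = 289*(-116*1/481) + ((((¼)*0 - 57) + 29) - 82)*(-132) = 289*(-116/481) + (((0 - 57) + 29) - 82)*(-132) = -33524/481 + ((-57 + 29) - 82)*(-132) = -33524/481 + (-28 - 82)*(-132) = -33524/481 - 110*(-132) = -33524/481 + 14520 = 6950596/481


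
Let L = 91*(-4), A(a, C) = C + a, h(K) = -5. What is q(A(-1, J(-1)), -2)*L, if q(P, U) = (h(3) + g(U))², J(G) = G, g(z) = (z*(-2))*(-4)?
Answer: -160524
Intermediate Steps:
g(z) = 8*z (g(z) = -2*z*(-4) = 8*z)
q(P, U) = (-5 + 8*U)²
L = -364
q(A(-1, J(-1)), -2)*L = (-5 + 8*(-2))²*(-364) = (-5 - 16)²*(-364) = (-21)²*(-364) = 441*(-364) = -160524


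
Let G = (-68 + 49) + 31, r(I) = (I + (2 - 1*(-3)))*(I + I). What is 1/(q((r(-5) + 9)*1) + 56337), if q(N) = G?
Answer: 1/56349 ≈ 1.7747e-5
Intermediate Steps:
r(I) = 2*I*(5 + I) (r(I) = (I + (2 + 3))*(2*I) = (I + 5)*(2*I) = (5 + I)*(2*I) = 2*I*(5 + I))
G = 12 (G = -19 + 31 = 12)
q(N) = 12
1/(q((r(-5) + 9)*1) + 56337) = 1/(12 + 56337) = 1/56349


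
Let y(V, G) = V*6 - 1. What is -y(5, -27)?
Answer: -29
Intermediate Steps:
y(V, G) = -1 + 6*V (y(V, G) = 6*V - 1 = -1 + 6*V)
-y(5, -27) = -(-1 + 6*5) = -(-1 + 30) = -1*29 = -29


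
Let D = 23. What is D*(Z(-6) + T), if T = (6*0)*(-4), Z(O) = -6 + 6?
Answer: 0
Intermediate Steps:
Z(O) = 0
T = 0 (T = 0*(-4) = 0)
D*(Z(-6) + T) = 23*(0 + 0) = 23*0 = 0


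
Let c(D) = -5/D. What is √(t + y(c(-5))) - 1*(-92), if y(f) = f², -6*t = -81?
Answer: 92 + √58/2 ≈ 95.808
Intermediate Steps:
t = 27/2 (t = -⅙*(-81) = 27/2 ≈ 13.500)
√(t + y(c(-5))) - 1*(-92) = √(27/2 + (-5/(-5))²) - 1*(-92) = √(27/2 + (-5*(-⅕))²) + 92 = √(27/2 + 1²) + 92 = √(27/2 + 1) + 92 = √(29/2) + 92 = √58/2 + 92 = 92 + √58/2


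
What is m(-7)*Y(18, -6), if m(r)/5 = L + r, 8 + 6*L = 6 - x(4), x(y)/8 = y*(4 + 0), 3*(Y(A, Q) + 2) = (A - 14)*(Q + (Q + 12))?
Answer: 860/3 ≈ 286.67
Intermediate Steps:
Y(A, Q) = -2 + (-14 + A)*(12 + 2*Q)/3 (Y(A, Q) = -2 + ((A - 14)*(Q + (Q + 12)))/3 = -2 + ((-14 + A)*(Q + (12 + Q)))/3 = -2 + ((-14 + A)*(12 + 2*Q))/3 = -2 + (-14 + A)*(12 + 2*Q)/3)
x(y) = 32*y (x(y) = 8*(y*(4 + 0)) = 8*(y*4) = 8*(4*y) = 32*y)
L = -65/3 (L = -4/3 + (6 - 32*4)/6 = -4/3 + (6 - 1*128)/6 = -4/3 + (6 - 128)/6 = -4/3 + (1/6)*(-122) = -4/3 - 61/3 = -65/3 ≈ -21.667)
m(r) = -325/3 + 5*r (m(r) = 5*(-65/3 + r) = -325/3 + 5*r)
m(-7)*Y(18, -6) = (-325/3 + 5*(-7))*(-58 + 4*18 - 28/3*(-6) + (2/3)*18*(-6)) = (-325/3 - 35)*(-58 + 72 + 56 - 72) = -430/3*(-2) = 860/3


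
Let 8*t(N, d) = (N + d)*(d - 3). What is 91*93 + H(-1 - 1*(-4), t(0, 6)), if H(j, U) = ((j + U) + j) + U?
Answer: 16947/2 ≈ 8473.5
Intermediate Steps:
t(N, d) = (-3 + d)*(N + d)/8 (t(N, d) = ((N + d)*(d - 3))/8 = ((N + d)*(-3 + d))/8 = ((-3 + d)*(N + d))/8 = (-3 + d)*(N + d)/8)
H(j, U) = 2*U + 2*j (H(j, U) = ((U + j) + j) + U = (U + 2*j) + U = 2*U + 2*j)
91*93 + H(-1 - 1*(-4), t(0, 6)) = 91*93 + (2*(-3/8*0 - 3/8*6 + (⅛)*6² + (⅛)*0*6) + 2*(-1 - 1*(-4))) = 8463 + (2*(0 - 9/4 + (⅛)*36 + 0) + 2*(-1 + 4)) = 8463 + (2*(0 - 9/4 + 9/2 + 0) + 2*3) = 8463 + (2*(9/4) + 6) = 8463 + (9/2 + 6) = 8463 + 21/2 = 16947/2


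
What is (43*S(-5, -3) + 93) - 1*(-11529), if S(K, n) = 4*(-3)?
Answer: 11106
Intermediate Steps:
S(K, n) = -12
(43*S(-5, -3) + 93) - 1*(-11529) = (43*(-12) + 93) - 1*(-11529) = (-516 + 93) + 11529 = -423 + 11529 = 11106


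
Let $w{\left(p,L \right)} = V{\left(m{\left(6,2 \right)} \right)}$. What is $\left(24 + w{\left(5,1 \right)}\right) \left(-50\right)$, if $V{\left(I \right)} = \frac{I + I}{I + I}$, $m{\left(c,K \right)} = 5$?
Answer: $-1250$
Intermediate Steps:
$V{\left(I \right)} = 1$ ($V{\left(I \right)} = \frac{2 I}{2 I} = 2 I \frac{1}{2 I} = 1$)
$w{\left(p,L \right)} = 1$
$\left(24 + w{\left(5,1 \right)}\right) \left(-50\right) = \left(24 + 1\right) \left(-50\right) = 25 \left(-50\right) = -1250$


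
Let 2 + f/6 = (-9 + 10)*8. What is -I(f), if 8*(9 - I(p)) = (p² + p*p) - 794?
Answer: 863/4 ≈ 215.75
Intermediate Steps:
f = 36 (f = -12 + 6*((-9 + 10)*8) = -12 + 6*(1*8) = -12 + 6*8 = -12 + 48 = 36)
I(p) = 433/4 - p²/4 (I(p) = 9 - ((p² + p*p) - 794)/8 = 9 - ((p² + p²) - 794)/8 = 9 - (2*p² - 794)/8 = 9 - (-794 + 2*p²)/8 = 9 + (397/4 - p²/4) = 433/4 - p²/4)
-I(f) = -(433/4 - ¼*36²) = -(433/4 - ¼*1296) = -(433/4 - 324) = -1*(-863/4) = 863/4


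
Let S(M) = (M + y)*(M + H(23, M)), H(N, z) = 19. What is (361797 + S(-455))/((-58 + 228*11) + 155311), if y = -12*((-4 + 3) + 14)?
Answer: 628193/157761 ≈ 3.9819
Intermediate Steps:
y = -156 (y = -12*(-1 + 14) = -12*13 = -156)
S(M) = (-156 + M)*(19 + M) (S(M) = (M - 156)*(M + 19) = (-156 + M)*(19 + M))
(361797 + S(-455))/((-58 + 228*11) + 155311) = (361797 + (-2964 + (-455)**2 - 137*(-455)))/((-58 + 228*11) + 155311) = (361797 + (-2964 + 207025 + 62335))/((-58 + 2508) + 155311) = (361797 + 266396)/(2450 + 155311) = 628193/157761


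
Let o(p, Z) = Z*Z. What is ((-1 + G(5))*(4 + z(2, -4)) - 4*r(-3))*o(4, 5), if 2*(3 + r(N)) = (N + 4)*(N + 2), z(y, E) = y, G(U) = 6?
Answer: 1100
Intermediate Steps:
r(N) = -3 + (2 + N)*(4 + N)/2 (r(N) = -3 + ((N + 4)*(N + 2))/2 = -3 + ((4 + N)*(2 + N))/2 = -3 + ((2 + N)*(4 + N))/2 = -3 + (2 + N)*(4 + N)/2)
o(p, Z) = Z²
((-1 + G(5))*(4 + z(2, -4)) - 4*r(-3))*o(4, 5) = ((-1 + 6)*(4 + 2) - 4*(1 + (½)*(-3)² + 3*(-3)))*5² = (5*6 - 4*(1 + (½)*9 - 9))*25 = (30 - 4*(1 + 9/2 - 9))*25 = (30 - 4*(-7/2))*25 = (30 + 14)*25 = 44*25 = 1100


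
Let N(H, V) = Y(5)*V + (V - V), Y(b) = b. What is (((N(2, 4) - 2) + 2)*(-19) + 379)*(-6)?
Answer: 6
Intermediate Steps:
N(H, V) = 5*V (N(H, V) = 5*V + (V - V) = 5*V + 0 = 5*V)
(((N(2, 4) - 2) + 2)*(-19) + 379)*(-6) = (((5*4 - 2) + 2)*(-19) + 379)*(-6) = (((20 - 2) + 2)*(-19) + 379)*(-6) = ((18 + 2)*(-19) + 379)*(-6) = (20*(-19) + 379)*(-6) = (-380 + 379)*(-6) = -1*(-6) = 6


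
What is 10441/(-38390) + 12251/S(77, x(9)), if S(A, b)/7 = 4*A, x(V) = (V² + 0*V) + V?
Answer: 20354777/3762220 ≈ 5.4103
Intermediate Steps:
x(V) = V + V² (x(V) = (V² + 0) + V = V² + V = V + V²)
S(A, b) = 28*A (S(A, b) = 7*(4*A) = 28*A)
10441/(-38390) + 12251/S(77, x(9)) = 10441/(-38390) + 12251/((28*77)) = 10441*(-1/38390) + 12251/2156 = -10441/38390 + 12251*(1/2156) = -10441/38390 + 12251/2156 = 20354777/3762220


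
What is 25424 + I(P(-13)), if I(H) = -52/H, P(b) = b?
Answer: 25428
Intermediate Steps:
25424 + I(P(-13)) = 25424 - 52/(-13) = 25424 - 52*(-1/13) = 25424 + 4 = 25428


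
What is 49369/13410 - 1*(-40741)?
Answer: 546386179/13410 ≈ 40745.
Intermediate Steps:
49369/13410 - 1*(-40741) = 49369*(1/13410) + 40741 = 49369/13410 + 40741 = 546386179/13410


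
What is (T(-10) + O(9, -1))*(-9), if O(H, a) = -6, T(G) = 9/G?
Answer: 621/10 ≈ 62.100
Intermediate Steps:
(T(-10) + O(9, -1))*(-9) = (9/(-10) - 6)*(-9) = (9*(-1/10) - 6)*(-9) = (-9/10 - 6)*(-9) = -69/10*(-9) = 621/10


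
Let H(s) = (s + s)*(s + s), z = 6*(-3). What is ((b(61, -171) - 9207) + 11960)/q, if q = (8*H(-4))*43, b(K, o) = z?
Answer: 2735/22016 ≈ 0.12423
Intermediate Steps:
z = -18
H(s) = 4*s² (H(s) = (2*s)*(2*s) = 4*s²)
b(K, o) = -18
q = 22016 (q = (8*(4*(-4)²))*43 = (8*(4*16))*43 = (8*64)*43 = 512*43 = 22016)
((b(61, -171) - 9207) + 11960)/q = ((-18 - 9207) + 11960)/22016 = (-9225 + 11960)*(1/22016) = 2735*(1/22016) = 2735/22016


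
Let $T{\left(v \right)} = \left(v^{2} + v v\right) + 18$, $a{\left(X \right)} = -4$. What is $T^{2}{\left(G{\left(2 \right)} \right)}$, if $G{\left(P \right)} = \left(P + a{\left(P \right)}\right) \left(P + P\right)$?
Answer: $21316$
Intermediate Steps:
$G{\left(P \right)} = 2 P \left(-4 + P\right)$ ($G{\left(P \right)} = \left(P - 4\right) \left(P + P\right) = \left(-4 + P\right) 2 P = 2 P \left(-4 + P\right)$)
$T{\left(v \right)} = 18 + 2 v^{2}$ ($T{\left(v \right)} = \left(v^{2} + v^{2}\right) + 18 = 2 v^{2} + 18 = 18 + 2 v^{2}$)
$T^{2}{\left(G{\left(2 \right)} \right)} = \left(18 + 2 \left(2 \cdot 2 \left(-4 + 2\right)\right)^{2}\right)^{2} = \left(18 + 2 \left(2 \cdot 2 \left(-2\right)\right)^{2}\right)^{2} = \left(18 + 2 \left(-8\right)^{2}\right)^{2} = \left(18 + 2 \cdot 64\right)^{2} = \left(18 + 128\right)^{2} = 146^{2} = 21316$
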